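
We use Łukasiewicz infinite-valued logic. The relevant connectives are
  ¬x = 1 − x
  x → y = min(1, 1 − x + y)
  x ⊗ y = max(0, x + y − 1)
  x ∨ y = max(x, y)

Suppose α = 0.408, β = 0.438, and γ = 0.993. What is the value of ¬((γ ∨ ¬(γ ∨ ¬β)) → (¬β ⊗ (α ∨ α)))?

0.993

¬β = 1 − 0.438 = 0.562
γ ∨ ¬β = max(0.993, 0.562) = 0.993
¬(γ ∨ ¬β) = 1 − 0.993 = 0.007
γ ∨ ¬(γ ∨ ¬β) = max(0.993, 0.007) = 0.993
α ∨ α = max(0.408, 0.408) = 0.408
¬β ⊗ (α ∨ α) = max(0, 0.562 + 0.408 − 1) = max(0, -0.030) = 0.000
(γ ∨ ¬(γ ∨ ¬β)) → (¬β ⊗ (α ∨ α)) = min(1, 1 − 0.993 + 0.000) = min(1, 0.007) = 0.007
¬((γ ∨ ¬(γ ∨ ¬β)) → (¬β ⊗ (α ∨ α))) = 1 − 0.007 = 0.993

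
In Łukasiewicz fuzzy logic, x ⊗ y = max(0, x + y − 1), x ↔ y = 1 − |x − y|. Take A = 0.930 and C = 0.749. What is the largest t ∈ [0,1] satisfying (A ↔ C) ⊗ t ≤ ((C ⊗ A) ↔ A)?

0.930

A ↔ C = 1 − |0.930 − 0.749| = 1 − 0.181 = 0.819
So the left factor is A ↔ C = 0.819.
C ⊗ A = max(0, 0.749 + 0.930 − 1) = max(0, 0.679) = 0.679
(C ⊗ A) ↔ A = 1 − |0.679 − 0.930| = 1 − 0.251 = 0.749
So the right-hand bound is (C ⊗ A) ↔ A = 0.749.
The residuum of the Łukasiewicz t-norm gives the supremum: min(1, 1 − 0.819 + 0.749).
1 − 0.819 + 0.749 = 0.930, so t = min(1, 0.930) = 0.930.
Check: 0.819 ⊗ 0.930 = max(0, 0.749) = 0.749 ≤ 0.749.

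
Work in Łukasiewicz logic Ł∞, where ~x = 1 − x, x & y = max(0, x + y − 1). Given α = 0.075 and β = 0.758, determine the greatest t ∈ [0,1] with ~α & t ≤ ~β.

~α = 1 − 0.075 = 0.925
So the left factor is ~α = 0.925.
~β = 1 − 0.758 = 0.242
So the right-hand bound is ~β = 0.242.
The residuum of the Łukasiewicz t-norm gives the supremum: min(1, 1 − 0.925 + 0.242).
1 − 0.925 + 0.242 = 0.317, so t = min(1, 0.317) = 0.317.
Check: 0.925 & 0.317 = max(0, 0.242) = 0.242 ≤ 0.242.

0.317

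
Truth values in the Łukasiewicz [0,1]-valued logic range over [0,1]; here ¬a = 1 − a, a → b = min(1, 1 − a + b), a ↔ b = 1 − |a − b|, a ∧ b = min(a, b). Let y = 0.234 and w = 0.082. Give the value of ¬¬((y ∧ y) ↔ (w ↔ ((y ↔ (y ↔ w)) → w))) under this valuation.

y ∧ y = min(0.234, 0.234) = 0.234
y ↔ w = 1 − |0.234 − 0.082| = 1 − 0.152 = 0.848
y ↔ (y ↔ w) = 1 − |0.234 − 0.848| = 1 − 0.614 = 0.386
(y ↔ (y ↔ w)) → w = min(1, 1 − 0.386 + 0.082) = min(1, 0.696) = 0.696
w ↔ ((y ↔ (y ↔ w)) → w) = 1 − |0.082 − 0.696| = 1 − 0.614 = 0.386
(y ∧ y) ↔ (w ↔ ((y ↔ (y ↔ w)) → w)) = 1 − |0.234 − 0.386| = 1 − 0.152 = 0.848
¬((y ∧ y) ↔ (w ↔ ((y ↔ (y ↔ w)) → w))) = 1 − 0.848 = 0.152
¬¬((y ∧ y) ↔ (w ↔ ((y ↔ (y ↔ w)) → w))) = 1 − 0.152 = 0.848

0.848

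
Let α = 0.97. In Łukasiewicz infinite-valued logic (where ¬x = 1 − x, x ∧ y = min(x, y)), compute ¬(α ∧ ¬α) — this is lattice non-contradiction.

0.97

¬α = 1 − 0.97 = 0.03
α ∧ ¬α = min(0.97, 0.03) = 0.03
¬(α ∧ ¬α) = 1 − 0.03 = 0.97
(The value 0.97 < 1 shows this instance is not satisfied; not a Ł∞-tautology — its value is 1 − min(a, 1−a).)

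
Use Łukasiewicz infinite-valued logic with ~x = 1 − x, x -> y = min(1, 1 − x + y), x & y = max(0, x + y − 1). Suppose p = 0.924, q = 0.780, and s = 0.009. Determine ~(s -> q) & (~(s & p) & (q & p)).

0.000

s -> q = min(1, 1 − 0.009 + 0.780) = min(1, 1.771) = 1.000
~(s -> q) = 1 − 1.000 = 0.000
s & p = max(0, 0.009 + 0.924 − 1) = max(0, -0.067) = 0.000
~(s & p) = 1 − 0.000 = 1.000
q & p = max(0, 0.780 + 0.924 − 1) = max(0, 0.704) = 0.704
~(s & p) & (q & p) = max(0, 1.000 + 0.704 − 1) = max(0, 0.704) = 0.704
~(s -> q) & (~(s & p) & (q & p)) = max(0, 0.000 + 0.704 − 1) = max(0, -0.296) = 0.000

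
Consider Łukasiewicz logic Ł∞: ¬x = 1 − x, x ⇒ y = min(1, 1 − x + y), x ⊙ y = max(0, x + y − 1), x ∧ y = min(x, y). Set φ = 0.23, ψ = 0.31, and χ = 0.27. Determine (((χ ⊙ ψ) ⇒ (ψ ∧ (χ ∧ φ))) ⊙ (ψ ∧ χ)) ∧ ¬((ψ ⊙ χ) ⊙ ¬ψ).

χ ⊙ ψ = max(0, 0.27 + 0.31 − 1) = max(0, -0.42) = 0.00
χ ∧ φ = min(0.27, 0.23) = 0.23
ψ ∧ (χ ∧ φ) = min(0.31, 0.23) = 0.23
(χ ⊙ ψ) ⇒ (ψ ∧ (χ ∧ φ)) = min(1, 1 − 0.00 + 0.23) = min(1, 1.23) = 1.00
ψ ∧ χ = min(0.31, 0.27) = 0.27
((χ ⊙ ψ) ⇒ (ψ ∧ (χ ∧ φ))) ⊙ (ψ ∧ χ) = max(0, 1.00 + 0.27 − 1) = max(0, 0.27) = 0.27
ψ ⊙ χ = max(0, 0.31 + 0.27 − 1) = max(0, -0.42) = 0.00
¬ψ = 1 − 0.31 = 0.69
(ψ ⊙ χ) ⊙ ¬ψ = max(0, 0.00 + 0.69 − 1) = max(0, -0.31) = 0.00
¬((ψ ⊙ χ) ⊙ ¬ψ) = 1 − 0.00 = 1.00
(((χ ⊙ ψ) ⇒ (ψ ∧ (χ ∧ φ))) ⊙ (ψ ∧ χ)) ∧ ¬((ψ ⊙ χ) ⊙ ¬ψ) = min(0.27, 1.00) = 0.27

0.27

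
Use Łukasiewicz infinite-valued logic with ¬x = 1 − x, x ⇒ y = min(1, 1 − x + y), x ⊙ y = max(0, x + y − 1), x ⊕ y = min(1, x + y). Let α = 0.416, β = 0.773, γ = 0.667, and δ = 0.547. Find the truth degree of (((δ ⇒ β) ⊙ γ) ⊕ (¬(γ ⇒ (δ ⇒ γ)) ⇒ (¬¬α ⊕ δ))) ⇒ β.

δ ⇒ β = min(1, 1 − 0.547 + 0.773) = min(1, 1.226) = 1.000
(δ ⇒ β) ⊙ γ = max(0, 1.000 + 0.667 − 1) = max(0, 0.667) = 0.667
δ ⇒ γ = min(1, 1 − 0.547 + 0.667) = min(1, 1.120) = 1.000
γ ⇒ (δ ⇒ γ) = min(1, 1 − 0.667 + 1.000) = min(1, 1.333) = 1.000
¬(γ ⇒ (δ ⇒ γ)) = 1 − 1.000 = 0.000
¬α = 1 − 0.416 = 0.584
¬¬α = 1 − 0.584 = 0.416
¬¬α ⊕ δ = min(1, 0.416 + 0.547) = min(1, 0.963) = 0.963
¬(γ ⇒ (δ ⇒ γ)) ⇒ (¬¬α ⊕ δ) = min(1, 1 − 0.000 + 0.963) = min(1, 1.963) = 1.000
((δ ⇒ β) ⊙ γ) ⊕ (¬(γ ⇒ (δ ⇒ γ)) ⇒ (¬¬α ⊕ δ)) = min(1, 0.667 + 1.000) = min(1, 1.667) = 1.000
(((δ ⇒ β) ⊙ γ) ⊕ (¬(γ ⇒ (δ ⇒ γ)) ⇒ (¬¬α ⊕ δ))) ⇒ β = min(1, 1 − 1.000 + 0.773) = min(1, 0.773) = 0.773

0.773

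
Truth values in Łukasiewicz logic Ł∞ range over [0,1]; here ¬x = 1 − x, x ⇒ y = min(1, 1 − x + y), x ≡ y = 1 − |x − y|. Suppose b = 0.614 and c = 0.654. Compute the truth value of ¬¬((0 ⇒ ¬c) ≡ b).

0.614

¬c = 1 − 0.654 = 0.346
0 ⇒ ¬c = min(1, 1 − 0.000 + 0.346) = min(1, 1.346) = 1.000
(0 ⇒ ¬c) ≡ b = 1 − |1.000 − 0.614| = 1 − 0.386 = 0.614
¬((0 ⇒ ¬c) ≡ b) = 1 − 0.614 = 0.386
¬¬((0 ⇒ ¬c) ≡ b) = 1 − 0.386 = 0.614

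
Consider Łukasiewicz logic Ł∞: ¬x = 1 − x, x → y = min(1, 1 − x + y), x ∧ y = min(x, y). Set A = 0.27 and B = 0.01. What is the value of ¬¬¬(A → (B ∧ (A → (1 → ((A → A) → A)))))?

A → A = min(1, 1 − 0.27 + 0.27) = min(1, 1.00) = 1.00
(A → A) → A = min(1, 1 − 1.00 + 0.27) = min(1, 0.27) = 0.27
1 → ((A → A) → A) = min(1, 1 − 1.00 + 0.27) = min(1, 0.27) = 0.27
A → (1 → ((A → A) → A)) = min(1, 1 − 0.27 + 0.27) = min(1, 1.00) = 1.00
B ∧ (A → (1 → ((A → A) → A))) = min(0.01, 1.00) = 0.01
A → (B ∧ (A → (1 → ((A → A) → A)))) = min(1, 1 − 0.27 + 0.01) = min(1, 0.74) = 0.74
¬(A → (B ∧ (A → (1 → ((A → A) → A))))) = 1 − 0.74 = 0.26
¬¬(A → (B ∧ (A → (1 → ((A → A) → A))))) = 1 − 0.26 = 0.74
¬¬¬(A → (B ∧ (A → (1 → ((A → A) → A))))) = 1 − 0.74 = 0.26

0.26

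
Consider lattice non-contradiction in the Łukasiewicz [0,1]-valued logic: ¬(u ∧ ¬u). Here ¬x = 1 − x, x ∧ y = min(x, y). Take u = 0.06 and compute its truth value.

¬u = 1 − 0.06 = 0.94
u ∧ ¬u = min(0.06, 0.94) = 0.06
¬(u ∧ ¬u) = 1 − 0.06 = 0.94
(The value 0.94 < 1 shows this instance is not satisfied; not a Ł∞-tautology — its value is 1 − min(a, 1−a).)

0.94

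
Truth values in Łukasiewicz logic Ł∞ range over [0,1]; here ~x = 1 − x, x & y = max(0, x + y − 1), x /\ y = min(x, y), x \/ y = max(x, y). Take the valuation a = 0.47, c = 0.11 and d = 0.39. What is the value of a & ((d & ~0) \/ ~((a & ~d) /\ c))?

~0 = 1 − 0.00 = 1.00
d & ~0 = max(0, 0.39 + 1.00 − 1) = max(0, 0.39) = 0.39
~d = 1 − 0.39 = 0.61
a & ~d = max(0, 0.47 + 0.61 − 1) = max(0, 0.08) = 0.08
(a & ~d) /\ c = min(0.08, 0.11) = 0.08
~((a & ~d) /\ c) = 1 − 0.08 = 0.92
(d & ~0) \/ ~((a & ~d) /\ c) = max(0.39, 0.92) = 0.92
a & ((d & ~0) \/ ~((a & ~d) /\ c)) = max(0, 0.47 + 0.92 − 1) = max(0, 0.39) = 0.39

0.39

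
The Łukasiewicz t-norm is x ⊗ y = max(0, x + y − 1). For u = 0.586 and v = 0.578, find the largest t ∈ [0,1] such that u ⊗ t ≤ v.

The residuum of the Łukasiewicz t-norm gives the supremum: min(1, 1 − 0.586 + 0.578).
1 − 0.586 + 0.578 = 0.992, so t = min(1, 0.992) = 0.992.
Check: 0.586 ⊗ 0.992 = max(0, 0.578) = 0.578 ≤ 0.578.

0.992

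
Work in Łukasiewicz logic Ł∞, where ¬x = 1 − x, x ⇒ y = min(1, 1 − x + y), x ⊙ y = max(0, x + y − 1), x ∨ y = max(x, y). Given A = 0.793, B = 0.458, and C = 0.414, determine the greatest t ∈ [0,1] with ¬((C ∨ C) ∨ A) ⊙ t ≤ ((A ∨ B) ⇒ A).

C ∨ C = max(0.414, 0.414) = 0.414
(C ∨ C) ∨ A = max(0.414, 0.793) = 0.793
¬((C ∨ C) ∨ A) = 1 − 0.793 = 0.207
So the left factor is ¬((C ∨ C) ∨ A) = 0.207.
A ∨ B = max(0.793, 0.458) = 0.793
(A ∨ B) ⇒ A = min(1, 1 − 0.793 + 0.793) = min(1, 1.000) = 1.000
So the right-hand bound is (A ∨ B) ⇒ A = 1.000.
The residuum of the Łukasiewicz t-norm gives the supremum: min(1, 1 − 0.207 + 1.000).
1 − 0.207 + 1.000 = 1.793, so t = min(1, 1.793) = 1.000.
Check: 0.207 ⊙ 1.000 = max(0, 0.207) = 0.207 ≤ 1.000.

1.000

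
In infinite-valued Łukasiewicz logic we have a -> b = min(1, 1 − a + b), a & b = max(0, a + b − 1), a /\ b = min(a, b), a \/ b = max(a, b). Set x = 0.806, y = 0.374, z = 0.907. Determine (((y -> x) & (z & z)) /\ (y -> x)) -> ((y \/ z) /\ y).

y -> x = min(1, 1 − 0.374 + 0.806) = min(1, 1.432) = 1.000
z & z = max(0, 0.907 + 0.907 − 1) = max(0, 0.814) = 0.814
(y -> x) & (z & z) = max(0, 1.000 + 0.814 − 1) = max(0, 0.814) = 0.814
((y -> x) & (z & z)) /\ (y -> x) = min(0.814, 1.000) = 0.814
y \/ z = max(0.374, 0.907) = 0.907
(y \/ z) /\ y = min(0.907, 0.374) = 0.374
(((y -> x) & (z & z)) /\ (y -> x)) -> ((y \/ z) /\ y) = min(1, 1 − 0.814 + 0.374) = min(1, 0.560) = 0.560

0.560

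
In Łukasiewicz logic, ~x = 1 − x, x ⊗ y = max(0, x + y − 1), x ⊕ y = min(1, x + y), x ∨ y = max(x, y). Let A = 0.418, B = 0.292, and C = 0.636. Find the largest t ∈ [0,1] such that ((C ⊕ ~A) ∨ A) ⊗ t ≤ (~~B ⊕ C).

0.928

~A = 1 − 0.418 = 0.582
C ⊕ ~A = min(1, 0.636 + 0.582) = min(1, 1.218) = 1.000
(C ⊕ ~A) ∨ A = max(1.000, 0.418) = 1.000
So the left factor is (C ⊕ ~A) ∨ A = 1.000.
~B = 1 − 0.292 = 0.708
~~B = 1 − 0.708 = 0.292
~~B ⊕ C = min(1, 0.292 + 0.636) = min(1, 0.928) = 0.928
So the right-hand bound is ~~B ⊕ C = 0.928.
The residuum of the Łukasiewicz t-norm gives the supremum: min(1, 1 − 1.000 + 0.928).
1 − 1.000 + 0.928 = 0.928, so t = min(1, 0.928) = 0.928.
Check: 1.000 ⊗ 0.928 = max(0, 0.928) = 0.928 ≤ 0.928.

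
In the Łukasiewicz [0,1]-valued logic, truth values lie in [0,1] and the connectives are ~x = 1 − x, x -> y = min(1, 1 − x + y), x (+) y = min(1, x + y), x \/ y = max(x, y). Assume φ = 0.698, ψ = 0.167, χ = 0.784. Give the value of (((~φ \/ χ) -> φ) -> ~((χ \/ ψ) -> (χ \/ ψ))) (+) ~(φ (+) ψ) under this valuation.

0.221

~φ = 1 − 0.698 = 0.302
~φ \/ χ = max(0.302, 0.784) = 0.784
(~φ \/ χ) -> φ = min(1, 1 − 0.784 + 0.698) = min(1, 0.914) = 0.914
χ \/ ψ = max(0.784, 0.167) = 0.784
(χ \/ ψ) -> (χ \/ ψ) = min(1, 1 − 0.784 + 0.784) = min(1, 1.000) = 1.000
~((χ \/ ψ) -> (χ \/ ψ)) = 1 − 1.000 = 0.000
((~φ \/ χ) -> φ) -> ~((χ \/ ψ) -> (χ \/ ψ)) = min(1, 1 − 0.914 + 0.000) = min(1, 0.086) = 0.086
φ (+) ψ = min(1, 0.698 + 0.167) = min(1, 0.865) = 0.865
~(φ (+) ψ) = 1 − 0.865 = 0.135
(((~φ \/ χ) -> φ) -> ~((χ \/ ψ) -> (χ \/ ψ))) (+) ~(φ (+) ψ) = min(1, 0.086 + 0.135) = min(1, 0.221) = 0.221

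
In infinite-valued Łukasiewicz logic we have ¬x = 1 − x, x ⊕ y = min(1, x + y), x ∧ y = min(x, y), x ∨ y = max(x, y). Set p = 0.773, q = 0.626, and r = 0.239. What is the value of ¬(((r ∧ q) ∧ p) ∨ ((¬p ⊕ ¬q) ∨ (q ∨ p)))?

r ∧ q = min(0.239, 0.626) = 0.239
(r ∧ q) ∧ p = min(0.239, 0.773) = 0.239
¬p = 1 − 0.773 = 0.227
¬q = 1 − 0.626 = 0.374
¬p ⊕ ¬q = min(1, 0.227 + 0.374) = min(1, 0.601) = 0.601
q ∨ p = max(0.626, 0.773) = 0.773
(¬p ⊕ ¬q) ∨ (q ∨ p) = max(0.601, 0.773) = 0.773
((r ∧ q) ∧ p) ∨ ((¬p ⊕ ¬q) ∨ (q ∨ p)) = max(0.239, 0.773) = 0.773
¬(((r ∧ q) ∧ p) ∨ ((¬p ⊕ ¬q) ∨ (q ∨ p))) = 1 − 0.773 = 0.227

0.227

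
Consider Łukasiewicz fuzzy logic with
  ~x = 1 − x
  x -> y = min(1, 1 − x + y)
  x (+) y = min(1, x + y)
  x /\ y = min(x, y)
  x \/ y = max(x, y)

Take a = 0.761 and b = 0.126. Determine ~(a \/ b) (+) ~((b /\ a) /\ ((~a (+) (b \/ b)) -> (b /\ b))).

a \/ b = max(0.761, 0.126) = 0.761
~(a \/ b) = 1 − 0.761 = 0.239
b /\ a = min(0.126, 0.761) = 0.126
~a = 1 − 0.761 = 0.239
b \/ b = max(0.126, 0.126) = 0.126
~a (+) (b \/ b) = min(1, 0.239 + 0.126) = min(1, 0.365) = 0.365
b /\ b = min(0.126, 0.126) = 0.126
(~a (+) (b \/ b)) -> (b /\ b) = min(1, 1 − 0.365 + 0.126) = min(1, 0.761) = 0.761
(b /\ a) /\ ((~a (+) (b \/ b)) -> (b /\ b)) = min(0.126, 0.761) = 0.126
~((b /\ a) /\ ((~a (+) (b \/ b)) -> (b /\ b))) = 1 − 0.126 = 0.874
~(a \/ b) (+) ~((b /\ a) /\ ((~a (+) (b \/ b)) -> (b /\ b))) = min(1, 0.239 + 0.874) = min(1, 1.113) = 1.000

1.000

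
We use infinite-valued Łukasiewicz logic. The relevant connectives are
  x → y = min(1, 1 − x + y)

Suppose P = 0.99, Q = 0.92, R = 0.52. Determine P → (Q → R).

0.61

Q → R = min(1, 1 − 0.92 + 0.52) = min(1, 0.60) = 0.60
P → (Q → R) = min(1, 1 − 0.99 + 0.60) = min(1, 0.61) = 0.61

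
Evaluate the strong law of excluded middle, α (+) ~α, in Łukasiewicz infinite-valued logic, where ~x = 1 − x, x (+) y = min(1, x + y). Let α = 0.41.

~α = 1 − 0.41 = 0.59
α (+) ~α = min(1, 0.41 + 0.59) = min(1, 1.00) = 1.00
(As expected: always 1 in Ł∞ since a ⊕ (1−a) = 1.)

1.00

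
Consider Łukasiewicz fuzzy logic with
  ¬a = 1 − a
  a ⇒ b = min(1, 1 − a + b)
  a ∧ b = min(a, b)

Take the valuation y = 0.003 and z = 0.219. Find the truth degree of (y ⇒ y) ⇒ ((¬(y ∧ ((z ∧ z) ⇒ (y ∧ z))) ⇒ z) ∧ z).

0.219

y ⇒ y = min(1, 1 − 0.003 + 0.003) = min(1, 1.000) = 1.000
z ∧ z = min(0.219, 0.219) = 0.219
y ∧ z = min(0.003, 0.219) = 0.003
(z ∧ z) ⇒ (y ∧ z) = min(1, 1 − 0.219 + 0.003) = min(1, 0.784) = 0.784
y ∧ ((z ∧ z) ⇒ (y ∧ z)) = min(0.003, 0.784) = 0.003
¬(y ∧ ((z ∧ z) ⇒ (y ∧ z))) = 1 − 0.003 = 0.997
¬(y ∧ ((z ∧ z) ⇒ (y ∧ z))) ⇒ z = min(1, 1 − 0.997 + 0.219) = min(1, 0.222) = 0.222
(¬(y ∧ ((z ∧ z) ⇒ (y ∧ z))) ⇒ z) ∧ z = min(0.222, 0.219) = 0.219
(y ⇒ y) ⇒ ((¬(y ∧ ((z ∧ z) ⇒ (y ∧ z))) ⇒ z) ∧ z) = min(1, 1 − 1.000 + 0.219) = min(1, 0.219) = 0.219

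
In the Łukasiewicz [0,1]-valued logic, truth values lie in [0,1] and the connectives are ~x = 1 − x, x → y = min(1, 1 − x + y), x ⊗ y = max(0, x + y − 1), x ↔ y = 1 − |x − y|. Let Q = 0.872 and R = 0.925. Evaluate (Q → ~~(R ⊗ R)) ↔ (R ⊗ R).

R ⊗ R = max(0, 0.925 + 0.925 − 1) = max(0, 0.850) = 0.850
~(R ⊗ R) = 1 − 0.850 = 0.150
~~(R ⊗ R) = 1 − 0.150 = 0.850
Q → ~~(R ⊗ R) = min(1, 1 − 0.872 + 0.850) = min(1, 0.978) = 0.978
(Q → ~~(R ⊗ R)) ↔ (R ⊗ R) = 1 − |0.978 − 0.850| = 1 − 0.128 = 0.872

0.872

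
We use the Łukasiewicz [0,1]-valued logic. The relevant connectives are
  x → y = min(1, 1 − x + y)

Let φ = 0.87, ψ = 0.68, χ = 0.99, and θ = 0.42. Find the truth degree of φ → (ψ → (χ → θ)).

0.88

χ → θ = min(1, 1 − 0.99 + 0.42) = min(1, 0.43) = 0.43
ψ → (χ → θ) = min(1, 1 − 0.68 + 0.43) = min(1, 0.75) = 0.75
φ → (ψ → (χ → θ)) = min(1, 1 − 0.87 + 0.75) = min(1, 0.88) = 0.88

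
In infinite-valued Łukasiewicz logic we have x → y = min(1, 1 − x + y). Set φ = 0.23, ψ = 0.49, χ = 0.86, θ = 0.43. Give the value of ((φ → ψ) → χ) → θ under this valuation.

φ → ψ = min(1, 1 − 0.23 + 0.49) = min(1, 1.26) = 1.00
(φ → ψ) → χ = min(1, 1 − 1.00 + 0.86) = min(1, 0.86) = 0.86
((φ → ψ) → χ) → θ = min(1, 1 − 0.86 + 0.43) = min(1, 0.57) = 0.57

0.57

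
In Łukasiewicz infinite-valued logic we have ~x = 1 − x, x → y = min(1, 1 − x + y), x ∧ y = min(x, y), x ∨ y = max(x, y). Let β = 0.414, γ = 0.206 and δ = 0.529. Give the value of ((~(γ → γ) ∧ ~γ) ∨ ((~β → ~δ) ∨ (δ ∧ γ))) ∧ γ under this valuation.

0.206

γ → γ = min(1, 1 − 0.206 + 0.206) = min(1, 1.000) = 1.000
~(γ → γ) = 1 − 1.000 = 0.000
~γ = 1 − 0.206 = 0.794
~(γ → γ) ∧ ~γ = min(0.000, 0.794) = 0.000
~β = 1 − 0.414 = 0.586
~δ = 1 − 0.529 = 0.471
~β → ~δ = min(1, 1 − 0.586 + 0.471) = min(1, 0.885) = 0.885
δ ∧ γ = min(0.529, 0.206) = 0.206
(~β → ~δ) ∨ (δ ∧ γ) = max(0.885, 0.206) = 0.885
(~(γ → γ) ∧ ~γ) ∨ ((~β → ~δ) ∨ (δ ∧ γ)) = max(0.000, 0.885) = 0.885
((~(γ → γ) ∧ ~γ) ∨ ((~β → ~δ) ∨ (δ ∧ γ))) ∧ γ = min(0.885, 0.206) = 0.206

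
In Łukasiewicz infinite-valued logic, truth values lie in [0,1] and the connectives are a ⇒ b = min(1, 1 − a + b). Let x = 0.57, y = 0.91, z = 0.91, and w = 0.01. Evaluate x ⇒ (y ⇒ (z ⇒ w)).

0.62

z ⇒ w = min(1, 1 − 0.91 + 0.01) = min(1, 0.10) = 0.10
y ⇒ (z ⇒ w) = min(1, 1 − 0.91 + 0.10) = min(1, 0.19) = 0.19
x ⇒ (y ⇒ (z ⇒ w)) = min(1, 1 − 0.57 + 0.19) = min(1, 0.62) = 0.62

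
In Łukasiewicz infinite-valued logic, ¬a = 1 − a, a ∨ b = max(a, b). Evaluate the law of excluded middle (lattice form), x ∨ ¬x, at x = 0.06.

¬x = 1 − 0.06 = 0.94
x ∨ ¬x = max(0.06, 0.94) = 0.94
(The value 0.94 < 1 shows this instance is not satisfied; not a Ł∞-tautology — its value is max(a, 1−a).)

0.94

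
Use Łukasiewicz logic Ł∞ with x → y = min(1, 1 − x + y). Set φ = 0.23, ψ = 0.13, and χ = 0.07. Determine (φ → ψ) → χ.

φ → ψ = min(1, 1 − 0.23 + 0.13) = min(1, 0.90) = 0.90
(φ → ψ) → χ = min(1, 1 − 0.90 + 0.07) = min(1, 0.17) = 0.17

0.17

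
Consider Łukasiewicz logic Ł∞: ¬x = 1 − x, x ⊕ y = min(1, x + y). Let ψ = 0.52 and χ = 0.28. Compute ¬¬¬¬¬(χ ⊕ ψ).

χ ⊕ ψ = min(1, 0.28 + 0.52) = min(1, 0.80) = 0.80
¬(χ ⊕ ψ) = 1 − 0.80 = 0.20
¬¬(χ ⊕ ψ) = 1 − 0.20 = 0.80
¬¬¬(χ ⊕ ψ) = 1 − 0.80 = 0.20
¬¬¬¬(χ ⊕ ψ) = 1 − 0.20 = 0.80
¬¬¬¬¬(χ ⊕ ψ) = 1 − 0.80 = 0.20

0.20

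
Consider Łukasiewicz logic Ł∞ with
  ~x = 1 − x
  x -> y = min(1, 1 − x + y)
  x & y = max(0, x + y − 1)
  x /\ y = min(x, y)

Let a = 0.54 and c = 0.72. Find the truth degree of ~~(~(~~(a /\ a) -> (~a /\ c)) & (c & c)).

0.00

a /\ a = min(0.54, 0.54) = 0.54
~(a /\ a) = 1 − 0.54 = 0.46
~~(a /\ a) = 1 − 0.46 = 0.54
~a = 1 − 0.54 = 0.46
~a /\ c = min(0.46, 0.72) = 0.46
~~(a /\ a) -> (~a /\ c) = min(1, 1 − 0.54 + 0.46) = min(1, 0.92) = 0.92
~(~~(a /\ a) -> (~a /\ c)) = 1 − 0.92 = 0.08
c & c = max(0, 0.72 + 0.72 − 1) = max(0, 0.44) = 0.44
~(~~(a /\ a) -> (~a /\ c)) & (c & c) = max(0, 0.08 + 0.44 − 1) = max(0, -0.48) = 0.00
~(~(~~(a /\ a) -> (~a /\ c)) & (c & c)) = 1 − 0.00 = 1.00
~~(~(~~(a /\ a) -> (~a /\ c)) & (c & c)) = 1 − 1.00 = 0.00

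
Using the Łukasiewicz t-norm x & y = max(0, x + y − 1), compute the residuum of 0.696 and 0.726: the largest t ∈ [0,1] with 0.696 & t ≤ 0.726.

The residuum of the Łukasiewicz t-norm gives the supremum: min(1, 1 − 0.696 + 0.726).
1 − 0.696 + 0.726 = 1.030, so t = min(1, 1.030) = 1.000.
Check: 0.696 & 1.000 = max(0, 0.696) = 0.696 ≤ 0.726.

1.000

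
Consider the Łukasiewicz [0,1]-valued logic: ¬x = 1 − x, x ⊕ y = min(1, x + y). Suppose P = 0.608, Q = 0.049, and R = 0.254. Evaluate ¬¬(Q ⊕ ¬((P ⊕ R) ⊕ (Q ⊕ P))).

0.049

P ⊕ R = min(1, 0.608 + 0.254) = min(1, 0.862) = 0.862
Q ⊕ P = min(1, 0.049 + 0.608) = min(1, 0.657) = 0.657
(P ⊕ R) ⊕ (Q ⊕ P) = min(1, 0.862 + 0.657) = min(1, 1.519) = 1.000
¬((P ⊕ R) ⊕ (Q ⊕ P)) = 1 − 1.000 = 0.000
Q ⊕ ¬((P ⊕ R) ⊕ (Q ⊕ P)) = min(1, 0.049 + 0.000) = min(1, 0.049) = 0.049
¬(Q ⊕ ¬((P ⊕ R) ⊕ (Q ⊕ P))) = 1 − 0.049 = 0.951
¬¬(Q ⊕ ¬((P ⊕ R) ⊕ (Q ⊕ P))) = 1 − 0.951 = 0.049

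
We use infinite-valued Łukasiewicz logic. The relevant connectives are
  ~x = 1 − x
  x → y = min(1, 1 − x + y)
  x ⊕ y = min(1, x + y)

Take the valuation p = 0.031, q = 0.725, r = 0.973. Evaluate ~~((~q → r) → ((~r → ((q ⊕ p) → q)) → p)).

~q = 1 − 0.725 = 0.275
~q → r = min(1, 1 − 0.275 + 0.973) = min(1, 1.698) = 1.000
~r = 1 − 0.973 = 0.027
q ⊕ p = min(1, 0.725 + 0.031) = min(1, 0.756) = 0.756
(q ⊕ p) → q = min(1, 1 − 0.756 + 0.725) = min(1, 0.969) = 0.969
~r → ((q ⊕ p) → q) = min(1, 1 − 0.027 + 0.969) = min(1, 1.942) = 1.000
(~r → ((q ⊕ p) → q)) → p = min(1, 1 − 1.000 + 0.031) = min(1, 0.031) = 0.031
(~q → r) → ((~r → ((q ⊕ p) → q)) → p) = min(1, 1 − 1.000 + 0.031) = min(1, 0.031) = 0.031
~((~q → r) → ((~r → ((q ⊕ p) → q)) → p)) = 1 − 0.031 = 0.969
~~((~q → r) → ((~r → ((q ⊕ p) → q)) → p)) = 1 − 0.969 = 0.031

0.031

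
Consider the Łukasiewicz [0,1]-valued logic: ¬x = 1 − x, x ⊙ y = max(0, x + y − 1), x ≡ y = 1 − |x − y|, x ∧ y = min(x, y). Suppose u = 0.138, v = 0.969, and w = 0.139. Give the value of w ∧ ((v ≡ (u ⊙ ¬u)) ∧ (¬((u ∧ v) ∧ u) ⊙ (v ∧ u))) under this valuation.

0.000

¬u = 1 − 0.138 = 0.862
u ⊙ ¬u = max(0, 0.138 + 0.862 − 1) = max(0, 0.000) = 0.000
v ≡ (u ⊙ ¬u) = 1 − |0.969 − 0.000| = 1 − 0.969 = 0.031
u ∧ v = min(0.138, 0.969) = 0.138
(u ∧ v) ∧ u = min(0.138, 0.138) = 0.138
¬((u ∧ v) ∧ u) = 1 − 0.138 = 0.862
v ∧ u = min(0.969, 0.138) = 0.138
¬((u ∧ v) ∧ u) ⊙ (v ∧ u) = max(0, 0.862 + 0.138 − 1) = max(0, 0.000) = 0.000
(v ≡ (u ⊙ ¬u)) ∧ (¬((u ∧ v) ∧ u) ⊙ (v ∧ u)) = min(0.031, 0.000) = 0.000
w ∧ ((v ≡ (u ⊙ ¬u)) ∧ (¬((u ∧ v) ∧ u) ⊙ (v ∧ u))) = min(0.139, 0.000) = 0.000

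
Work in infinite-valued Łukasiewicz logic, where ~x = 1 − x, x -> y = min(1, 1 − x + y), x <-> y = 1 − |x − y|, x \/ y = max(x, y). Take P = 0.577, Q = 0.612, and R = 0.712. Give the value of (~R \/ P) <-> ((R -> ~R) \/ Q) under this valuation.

~R = 1 − 0.712 = 0.288
~R \/ P = max(0.288, 0.577) = 0.577
R -> ~R = min(1, 1 − 0.712 + 0.288) = min(1, 0.576) = 0.576
(R -> ~R) \/ Q = max(0.576, 0.612) = 0.612
(~R \/ P) <-> ((R -> ~R) \/ Q) = 1 − |0.577 − 0.612| = 1 − 0.035 = 0.965

0.965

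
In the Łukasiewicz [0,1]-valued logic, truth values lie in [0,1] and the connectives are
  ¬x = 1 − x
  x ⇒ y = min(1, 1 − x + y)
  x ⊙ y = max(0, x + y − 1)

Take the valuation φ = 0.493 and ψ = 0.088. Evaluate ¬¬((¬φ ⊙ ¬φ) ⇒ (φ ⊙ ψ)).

0.986

¬φ = 1 − 0.493 = 0.507
¬φ ⊙ ¬φ = max(0, 0.507 + 0.507 − 1) = max(0, 0.014) = 0.014
φ ⊙ ψ = max(0, 0.493 + 0.088 − 1) = max(0, -0.419) = 0.000
(¬φ ⊙ ¬φ) ⇒ (φ ⊙ ψ) = min(1, 1 − 0.014 + 0.000) = min(1, 0.986) = 0.986
¬((¬φ ⊙ ¬φ) ⇒ (φ ⊙ ψ)) = 1 − 0.986 = 0.014
¬¬((¬φ ⊙ ¬φ) ⇒ (φ ⊙ ψ)) = 1 − 0.014 = 0.986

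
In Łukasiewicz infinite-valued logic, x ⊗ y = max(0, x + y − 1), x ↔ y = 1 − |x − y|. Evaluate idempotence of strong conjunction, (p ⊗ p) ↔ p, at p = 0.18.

p ⊗ p = max(0, 0.18 + 0.18 − 1) = max(0, -0.64) = 0.00
(p ⊗ p) ↔ p = 1 − |0.00 − 0.18| = 1 − 0.18 = 0.82
(The value 0.82 < 1 shows this instance is not satisfied; fails in Ł∞ since a ⊗ a = max(0, 2a−1) ≠ a in general.)

0.82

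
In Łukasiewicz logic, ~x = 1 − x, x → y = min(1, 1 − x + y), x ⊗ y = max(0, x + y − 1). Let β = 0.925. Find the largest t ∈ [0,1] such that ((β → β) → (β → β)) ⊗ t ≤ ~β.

β → β = min(1, 1 − 0.925 + 0.925) = min(1, 1.000) = 1.000
(β → β) → (β → β) = min(1, 1 − 1.000 + 1.000) = min(1, 1.000) = 1.000
So the left factor is (β → β) → (β → β) = 1.000.
~β = 1 − 0.925 = 0.075
So the right-hand bound is ~β = 0.075.
The residuum of the Łukasiewicz t-norm gives the supremum: min(1, 1 − 1.000 + 0.075).
1 − 1.000 + 0.075 = 0.075, so t = min(1, 0.075) = 0.075.
Check: 1.000 ⊗ 0.075 = max(0, 0.075) = 0.075 ≤ 0.075.

0.075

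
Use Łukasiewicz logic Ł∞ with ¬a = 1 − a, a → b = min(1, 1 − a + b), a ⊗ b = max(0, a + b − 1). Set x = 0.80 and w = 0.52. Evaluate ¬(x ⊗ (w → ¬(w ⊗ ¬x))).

¬x = 1 − 0.80 = 0.20
w ⊗ ¬x = max(0, 0.52 + 0.20 − 1) = max(0, -0.28) = 0.00
¬(w ⊗ ¬x) = 1 − 0.00 = 1.00
w → ¬(w ⊗ ¬x) = min(1, 1 − 0.52 + 1.00) = min(1, 1.48) = 1.00
x ⊗ (w → ¬(w ⊗ ¬x)) = max(0, 0.80 + 1.00 − 1) = max(0, 0.80) = 0.80
¬(x ⊗ (w → ¬(w ⊗ ¬x))) = 1 − 0.80 = 0.20

0.20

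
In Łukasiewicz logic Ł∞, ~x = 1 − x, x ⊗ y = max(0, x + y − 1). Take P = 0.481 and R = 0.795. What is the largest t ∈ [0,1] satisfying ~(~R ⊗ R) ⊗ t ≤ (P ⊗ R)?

0.276

~R = 1 − 0.795 = 0.205
~R ⊗ R = max(0, 0.205 + 0.795 − 1) = max(0, 0.000) = 0.000
~(~R ⊗ R) = 1 − 0.000 = 1.000
So the left factor is ~(~R ⊗ R) = 1.000.
P ⊗ R = max(0, 0.481 + 0.795 − 1) = max(0, 0.276) = 0.276
So the right-hand bound is P ⊗ R = 0.276.
The residuum of the Łukasiewicz t-norm gives the supremum: min(1, 1 − 1.000 + 0.276).
1 − 1.000 + 0.276 = 0.276, so t = min(1, 0.276) = 0.276.
Check: 1.000 ⊗ 0.276 = max(0, 0.276) = 0.276 ≤ 0.276.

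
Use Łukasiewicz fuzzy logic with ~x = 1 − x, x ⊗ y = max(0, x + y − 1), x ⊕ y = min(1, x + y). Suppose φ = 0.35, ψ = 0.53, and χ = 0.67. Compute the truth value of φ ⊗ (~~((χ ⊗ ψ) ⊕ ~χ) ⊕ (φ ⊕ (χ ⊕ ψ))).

0.35

χ ⊗ ψ = max(0, 0.67 + 0.53 − 1) = max(0, 0.20) = 0.20
~χ = 1 − 0.67 = 0.33
(χ ⊗ ψ) ⊕ ~χ = min(1, 0.20 + 0.33) = min(1, 0.53) = 0.53
~((χ ⊗ ψ) ⊕ ~χ) = 1 − 0.53 = 0.47
~~((χ ⊗ ψ) ⊕ ~χ) = 1 − 0.47 = 0.53
χ ⊕ ψ = min(1, 0.67 + 0.53) = min(1, 1.20) = 1.00
φ ⊕ (χ ⊕ ψ) = min(1, 0.35 + 1.00) = min(1, 1.35) = 1.00
~~((χ ⊗ ψ) ⊕ ~χ) ⊕ (φ ⊕ (χ ⊕ ψ)) = min(1, 0.53 + 1.00) = min(1, 1.53) = 1.00
φ ⊗ (~~((χ ⊗ ψ) ⊕ ~χ) ⊕ (φ ⊕ (χ ⊕ ψ))) = max(0, 0.35 + 1.00 − 1) = max(0, 0.35) = 0.35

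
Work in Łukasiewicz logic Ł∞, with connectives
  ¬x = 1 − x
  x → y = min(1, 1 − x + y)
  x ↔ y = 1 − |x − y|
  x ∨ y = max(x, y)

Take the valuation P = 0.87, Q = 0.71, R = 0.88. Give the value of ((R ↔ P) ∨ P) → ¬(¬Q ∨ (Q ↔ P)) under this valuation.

0.17

R ↔ P = 1 − |0.88 − 0.87| = 1 − 0.01 = 0.99
(R ↔ P) ∨ P = max(0.99, 0.87) = 0.99
¬Q = 1 − 0.71 = 0.29
Q ↔ P = 1 − |0.71 − 0.87| = 1 − 0.16 = 0.84
¬Q ∨ (Q ↔ P) = max(0.29, 0.84) = 0.84
¬(¬Q ∨ (Q ↔ P)) = 1 − 0.84 = 0.16
((R ↔ P) ∨ P) → ¬(¬Q ∨ (Q ↔ P)) = min(1, 1 − 0.99 + 0.16) = min(1, 0.17) = 0.17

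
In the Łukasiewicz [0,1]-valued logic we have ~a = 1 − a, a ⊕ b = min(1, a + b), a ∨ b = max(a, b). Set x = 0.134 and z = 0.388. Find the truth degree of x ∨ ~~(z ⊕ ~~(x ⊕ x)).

0.656

x ⊕ x = min(1, 0.134 + 0.134) = min(1, 0.268) = 0.268
~(x ⊕ x) = 1 − 0.268 = 0.732
~~(x ⊕ x) = 1 − 0.732 = 0.268
z ⊕ ~~(x ⊕ x) = min(1, 0.388 + 0.268) = min(1, 0.656) = 0.656
~(z ⊕ ~~(x ⊕ x)) = 1 − 0.656 = 0.344
~~(z ⊕ ~~(x ⊕ x)) = 1 − 0.344 = 0.656
x ∨ ~~(z ⊕ ~~(x ⊕ x)) = max(0.134, 0.656) = 0.656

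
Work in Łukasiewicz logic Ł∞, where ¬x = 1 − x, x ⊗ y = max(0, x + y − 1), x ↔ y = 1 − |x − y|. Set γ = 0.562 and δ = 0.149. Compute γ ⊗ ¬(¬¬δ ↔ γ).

0.000

¬δ = 1 − 0.149 = 0.851
¬¬δ = 1 − 0.851 = 0.149
¬¬δ ↔ γ = 1 − |0.149 − 0.562| = 1 − 0.413 = 0.587
¬(¬¬δ ↔ γ) = 1 − 0.587 = 0.413
γ ⊗ ¬(¬¬δ ↔ γ) = max(0, 0.562 + 0.413 − 1) = max(0, -0.025) = 0.000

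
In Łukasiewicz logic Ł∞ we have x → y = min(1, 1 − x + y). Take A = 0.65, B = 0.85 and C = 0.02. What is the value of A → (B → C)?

B → C = min(1, 1 − 0.85 + 0.02) = min(1, 0.17) = 0.17
A → (B → C) = min(1, 1 − 0.65 + 0.17) = min(1, 0.52) = 0.52

0.52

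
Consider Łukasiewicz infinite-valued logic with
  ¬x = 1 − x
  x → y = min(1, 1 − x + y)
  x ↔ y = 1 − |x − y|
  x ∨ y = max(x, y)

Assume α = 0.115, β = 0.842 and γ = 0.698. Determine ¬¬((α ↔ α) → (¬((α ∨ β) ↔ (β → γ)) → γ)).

1.000

α ↔ α = 1 − |0.115 − 0.115| = 1 − 0.000 = 1.000
α ∨ β = max(0.115, 0.842) = 0.842
β → γ = min(1, 1 − 0.842 + 0.698) = min(1, 0.856) = 0.856
(α ∨ β) ↔ (β → γ) = 1 − |0.842 − 0.856| = 1 − 0.014 = 0.986
¬((α ∨ β) ↔ (β → γ)) = 1 − 0.986 = 0.014
¬((α ∨ β) ↔ (β → γ)) → γ = min(1, 1 − 0.014 + 0.698) = min(1, 1.684) = 1.000
(α ↔ α) → (¬((α ∨ β) ↔ (β → γ)) → γ) = min(1, 1 − 1.000 + 1.000) = min(1, 1.000) = 1.000
¬((α ↔ α) → (¬((α ∨ β) ↔ (β → γ)) → γ)) = 1 − 1.000 = 0.000
¬¬((α ↔ α) → (¬((α ∨ β) ↔ (β → γ)) → γ)) = 1 − 0.000 = 1.000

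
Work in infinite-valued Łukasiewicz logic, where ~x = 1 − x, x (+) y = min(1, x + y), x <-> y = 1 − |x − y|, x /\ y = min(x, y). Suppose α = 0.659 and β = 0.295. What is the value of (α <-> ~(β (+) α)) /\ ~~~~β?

0.295

β (+) α = min(1, 0.295 + 0.659) = min(1, 0.954) = 0.954
~(β (+) α) = 1 − 0.954 = 0.046
α <-> ~(β (+) α) = 1 − |0.659 − 0.046| = 1 − 0.613 = 0.387
~β = 1 − 0.295 = 0.705
~~β = 1 − 0.705 = 0.295
~~~β = 1 − 0.295 = 0.705
~~~~β = 1 − 0.705 = 0.295
(α <-> ~(β (+) α)) /\ ~~~~β = min(0.387, 0.295) = 0.295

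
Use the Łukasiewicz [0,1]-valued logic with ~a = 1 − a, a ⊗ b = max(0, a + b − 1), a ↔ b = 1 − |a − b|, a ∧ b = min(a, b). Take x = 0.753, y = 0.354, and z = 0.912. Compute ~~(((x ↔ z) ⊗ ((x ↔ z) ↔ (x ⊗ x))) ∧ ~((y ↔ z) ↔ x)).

x ↔ z = 1 − |0.753 − 0.912| = 1 − 0.159 = 0.841
x ⊗ x = max(0, 0.753 + 0.753 − 1) = max(0, 0.506) = 0.506
(x ↔ z) ↔ (x ⊗ x) = 1 − |0.841 − 0.506| = 1 − 0.335 = 0.665
(x ↔ z) ⊗ ((x ↔ z) ↔ (x ⊗ x)) = max(0, 0.841 + 0.665 − 1) = max(0, 0.506) = 0.506
y ↔ z = 1 − |0.354 − 0.912| = 1 − 0.558 = 0.442
(y ↔ z) ↔ x = 1 − |0.442 − 0.753| = 1 − 0.311 = 0.689
~((y ↔ z) ↔ x) = 1 − 0.689 = 0.311
((x ↔ z) ⊗ ((x ↔ z) ↔ (x ⊗ x))) ∧ ~((y ↔ z) ↔ x) = min(0.506, 0.311) = 0.311
~(((x ↔ z) ⊗ ((x ↔ z) ↔ (x ⊗ x))) ∧ ~((y ↔ z) ↔ x)) = 1 − 0.311 = 0.689
~~(((x ↔ z) ⊗ ((x ↔ z) ↔ (x ⊗ x))) ∧ ~((y ↔ z) ↔ x)) = 1 − 0.689 = 0.311

0.311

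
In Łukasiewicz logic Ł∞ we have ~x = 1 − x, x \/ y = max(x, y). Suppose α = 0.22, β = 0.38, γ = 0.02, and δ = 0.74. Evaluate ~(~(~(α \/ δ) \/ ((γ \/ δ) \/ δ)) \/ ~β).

α \/ δ = max(0.22, 0.74) = 0.74
~(α \/ δ) = 1 − 0.74 = 0.26
γ \/ δ = max(0.02, 0.74) = 0.74
(γ \/ δ) \/ δ = max(0.74, 0.74) = 0.74
~(α \/ δ) \/ ((γ \/ δ) \/ δ) = max(0.26, 0.74) = 0.74
~(~(α \/ δ) \/ ((γ \/ δ) \/ δ)) = 1 − 0.74 = 0.26
~β = 1 − 0.38 = 0.62
~(~(α \/ δ) \/ ((γ \/ δ) \/ δ)) \/ ~β = max(0.26, 0.62) = 0.62
~(~(~(α \/ δ) \/ ((γ \/ δ) \/ δ)) \/ ~β) = 1 − 0.62 = 0.38

0.38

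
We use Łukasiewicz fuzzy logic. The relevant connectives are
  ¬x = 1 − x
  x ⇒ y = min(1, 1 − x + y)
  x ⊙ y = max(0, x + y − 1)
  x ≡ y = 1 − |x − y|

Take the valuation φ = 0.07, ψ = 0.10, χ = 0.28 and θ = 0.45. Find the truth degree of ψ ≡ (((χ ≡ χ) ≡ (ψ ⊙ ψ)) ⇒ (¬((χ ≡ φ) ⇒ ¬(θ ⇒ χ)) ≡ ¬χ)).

χ ≡ χ = 1 − |0.28 − 0.28| = 1 − 0.00 = 1.00
ψ ⊙ ψ = max(0, 0.10 + 0.10 − 1) = max(0, -0.80) = 0.00
(χ ≡ χ) ≡ (ψ ⊙ ψ) = 1 − |1.00 − 0.00| = 1 − 1.00 = 0.00
χ ≡ φ = 1 − |0.28 − 0.07| = 1 − 0.21 = 0.79
θ ⇒ χ = min(1, 1 − 0.45 + 0.28) = min(1, 0.83) = 0.83
¬(θ ⇒ χ) = 1 − 0.83 = 0.17
(χ ≡ φ) ⇒ ¬(θ ⇒ χ) = min(1, 1 − 0.79 + 0.17) = min(1, 0.38) = 0.38
¬((χ ≡ φ) ⇒ ¬(θ ⇒ χ)) = 1 − 0.38 = 0.62
¬χ = 1 − 0.28 = 0.72
¬((χ ≡ φ) ⇒ ¬(θ ⇒ χ)) ≡ ¬χ = 1 − |0.62 − 0.72| = 1 − 0.10 = 0.90
((χ ≡ χ) ≡ (ψ ⊙ ψ)) ⇒ (¬((χ ≡ φ) ⇒ ¬(θ ⇒ χ)) ≡ ¬χ) = min(1, 1 − 0.00 + 0.90) = min(1, 1.90) = 1.00
ψ ≡ (((χ ≡ χ) ≡ (ψ ⊙ ψ)) ⇒ (¬((χ ≡ φ) ⇒ ¬(θ ⇒ χ)) ≡ ¬χ)) = 1 − |0.10 − 1.00| = 1 − 0.90 = 0.10

0.10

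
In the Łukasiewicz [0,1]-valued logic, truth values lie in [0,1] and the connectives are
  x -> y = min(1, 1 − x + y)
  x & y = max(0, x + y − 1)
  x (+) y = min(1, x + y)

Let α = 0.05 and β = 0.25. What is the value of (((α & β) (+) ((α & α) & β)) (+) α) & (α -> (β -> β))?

0.05

α & β = max(0, 0.05 + 0.25 − 1) = max(0, -0.70) = 0.00
α & α = max(0, 0.05 + 0.05 − 1) = max(0, -0.90) = 0.00
(α & α) & β = max(0, 0.00 + 0.25 − 1) = max(0, -0.75) = 0.00
(α & β) (+) ((α & α) & β) = min(1, 0.00 + 0.00) = min(1, 0.00) = 0.00
((α & β) (+) ((α & α) & β)) (+) α = min(1, 0.00 + 0.05) = min(1, 0.05) = 0.05
β -> β = min(1, 1 − 0.25 + 0.25) = min(1, 1.00) = 1.00
α -> (β -> β) = min(1, 1 − 0.05 + 1.00) = min(1, 1.95) = 1.00
(((α & β) (+) ((α & α) & β)) (+) α) & (α -> (β -> β)) = max(0, 0.05 + 1.00 − 1) = max(0, 0.05) = 0.05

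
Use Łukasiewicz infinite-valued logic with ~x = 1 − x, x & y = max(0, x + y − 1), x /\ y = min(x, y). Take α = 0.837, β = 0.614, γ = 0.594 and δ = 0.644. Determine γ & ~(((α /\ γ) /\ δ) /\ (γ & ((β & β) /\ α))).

0.594

α /\ γ = min(0.837, 0.594) = 0.594
(α /\ γ) /\ δ = min(0.594, 0.644) = 0.594
β & β = max(0, 0.614 + 0.614 − 1) = max(0, 0.228) = 0.228
(β & β) /\ α = min(0.228, 0.837) = 0.228
γ & ((β & β) /\ α) = max(0, 0.594 + 0.228 − 1) = max(0, -0.178) = 0.000
((α /\ γ) /\ δ) /\ (γ & ((β & β) /\ α)) = min(0.594, 0.000) = 0.000
~(((α /\ γ) /\ δ) /\ (γ & ((β & β) /\ α))) = 1 − 0.000 = 1.000
γ & ~(((α /\ γ) /\ δ) /\ (γ & ((β & β) /\ α))) = max(0, 0.594 + 1.000 − 1) = max(0, 0.594) = 0.594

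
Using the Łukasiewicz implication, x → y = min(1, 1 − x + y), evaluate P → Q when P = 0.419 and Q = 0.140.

0.721

P → Q = min(1, 1 − 0.419 + 0.140) = min(1, 0.721) = 0.721
For comparison, the Gödel implication (1 if x ≤ y else y) would give 0.140.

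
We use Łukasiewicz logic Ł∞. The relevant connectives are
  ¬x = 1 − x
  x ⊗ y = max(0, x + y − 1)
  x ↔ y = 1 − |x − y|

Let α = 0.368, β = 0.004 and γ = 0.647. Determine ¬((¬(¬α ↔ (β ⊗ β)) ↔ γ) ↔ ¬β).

0.011

¬α = 1 − 0.368 = 0.632
β ⊗ β = max(0, 0.004 + 0.004 − 1) = max(0, -0.992) = 0.000
¬α ↔ (β ⊗ β) = 1 − |0.632 − 0.000| = 1 − 0.632 = 0.368
¬(¬α ↔ (β ⊗ β)) = 1 − 0.368 = 0.632
¬(¬α ↔ (β ⊗ β)) ↔ γ = 1 − |0.632 − 0.647| = 1 − 0.015 = 0.985
¬β = 1 − 0.004 = 0.996
(¬(¬α ↔ (β ⊗ β)) ↔ γ) ↔ ¬β = 1 − |0.985 − 0.996| = 1 − 0.011 = 0.989
¬((¬(¬α ↔ (β ⊗ β)) ↔ γ) ↔ ¬β) = 1 − 0.989 = 0.011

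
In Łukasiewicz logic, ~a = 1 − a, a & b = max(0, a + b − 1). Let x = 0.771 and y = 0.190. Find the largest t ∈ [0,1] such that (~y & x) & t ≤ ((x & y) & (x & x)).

~y = 1 − 0.190 = 0.810
~y & x = max(0, 0.810 + 0.771 − 1) = max(0, 0.581) = 0.581
So the left factor is ~y & x = 0.581.
x & y = max(0, 0.771 + 0.190 − 1) = max(0, -0.039) = 0.000
x & x = max(0, 0.771 + 0.771 − 1) = max(0, 0.542) = 0.542
(x & y) & (x & x) = max(0, 0.000 + 0.542 − 1) = max(0, -0.458) = 0.000
So the right-hand bound is (x & y) & (x & x) = 0.000.
The residuum of the Łukasiewicz t-norm gives the supremum: min(1, 1 − 0.581 + 0.000).
1 − 0.581 + 0.000 = 0.419, so t = min(1, 0.419) = 0.419.
Check: 0.581 & 0.419 = max(0, 0.000) = 0.000 ≤ 0.000.

0.419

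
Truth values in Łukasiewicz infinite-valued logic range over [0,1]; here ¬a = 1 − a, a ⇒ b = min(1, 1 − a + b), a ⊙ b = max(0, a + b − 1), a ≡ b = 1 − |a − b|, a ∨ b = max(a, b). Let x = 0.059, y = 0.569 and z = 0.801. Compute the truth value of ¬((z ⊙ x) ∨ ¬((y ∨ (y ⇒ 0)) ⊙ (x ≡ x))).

z ⊙ x = max(0, 0.801 + 0.059 − 1) = max(0, -0.140) = 0.000
y ⇒ 0 = min(1, 1 − 0.569 + 0.000) = min(1, 0.431) = 0.431
y ∨ (y ⇒ 0) = max(0.569, 0.431) = 0.569
x ≡ x = 1 − |0.059 − 0.059| = 1 − 0.000 = 1.000
(y ∨ (y ⇒ 0)) ⊙ (x ≡ x) = max(0, 0.569 + 1.000 − 1) = max(0, 0.569) = 0.569
¬((y ∨ (y ⇒ 0)) ⊙ (x ≡ x)) = 1 − 0.569 = 0.431
(z ⊙ x) ∨ ¬((y ∨ (y ⇒ 0)) ⊙ (x ≡ x)) = max(0.000, 0.431) = 0.431
¬((z ⊙ x) ∨ ¬((y ∨ (y ⇒ 0)) ⊙ (x ≡ x))) = 1 − 0.431 = 0.569

0.569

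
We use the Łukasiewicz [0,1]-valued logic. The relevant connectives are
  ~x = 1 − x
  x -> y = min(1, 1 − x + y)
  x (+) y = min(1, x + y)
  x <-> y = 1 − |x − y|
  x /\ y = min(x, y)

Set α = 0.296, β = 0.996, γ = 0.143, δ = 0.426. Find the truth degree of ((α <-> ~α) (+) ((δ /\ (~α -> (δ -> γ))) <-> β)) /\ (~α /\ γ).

0.143

~α = 1 − 0.296 = 0.704
α <-> ~α = 1 − |0.296 − 0.704| = 1 − 0.408 = 0.592
δ -> γ = min(1, 1 − 0.426 + 0.143) = min(1, 0.717) = 0.717
~α -> (δ -> γ) = min(1, 1 − 0.704 + 0.717) = min(1, 1.013) = 1.000
δ /\ (~α -> (δ -> γ)) = min(0.426, 1.000) = 0.426
(δ /\ (~α -> (δ -> γ))) <-> β = 1 − |0.426 − 0.996| = 1 − 0.570 = 0.430
(α <-> ~α) (+) ((δ /\ (~α -> (δ -> γ))) <-> β) = min(1, 0.592 + 0.430) = min(1, 1.022) = 1.000
~α /\ γ = min(0.704, 0.143) = 0.143
((α <-> ~α) (+) ((δ /\ (~α -> (δ -> γ))) <-> β)) /\ (~α /\ γ) = min(1.000, 0.143) = 0.143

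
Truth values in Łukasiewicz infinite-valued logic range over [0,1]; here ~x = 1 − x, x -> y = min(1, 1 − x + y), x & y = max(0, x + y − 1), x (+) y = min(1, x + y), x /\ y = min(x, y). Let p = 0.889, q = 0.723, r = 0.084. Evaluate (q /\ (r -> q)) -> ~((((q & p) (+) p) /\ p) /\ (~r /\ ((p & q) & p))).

r -> q = min(1, 1 − 0.084 + 0.723) = min(1, 1.639) = 1.000
q /\ (r -> q) = min(0.723, 1.000) = 0.723
q & p = max(0, 0.723 + 0.889 − 1) = max(0, 0.612) = 0.612
(q & p) (+) p = min(1, 0.612 + 0.889) = min(1, 1.501) = 1.000
((q & p) (+) p) /\ p = min(1.000, 0.889) = 0.889
~r = 1 − 0.084 = 0.916
p & q = max(0, 0.889 + 0.723 − 1) = max(0, 0.612) = 0.612
(p & q) & p = max(0, 0.612 + 0.889 − 1) = max(0, 0.501) = 0.501
~r /\ ((p & q) & p) = min(0.916, 0.501) = 0.501
(((q & p) (+) p) /\ p) /\ (~r /\ ((p & q) & p)) = min(0.889, 0.501) = 0.501
~((((q & p) (+) p) /\ p) /\ (~r /\ ((p & q) & p))) = 1 − 0.501 = 0.499
(q /\ (r -> q)) -> ~((((q & p) (+) p) /\ p) /\ (~r /\ ((p & q) & p))) = min(1, 1 − 0.723 + 0.499) = min(1, 0.776) = 0.776

0.776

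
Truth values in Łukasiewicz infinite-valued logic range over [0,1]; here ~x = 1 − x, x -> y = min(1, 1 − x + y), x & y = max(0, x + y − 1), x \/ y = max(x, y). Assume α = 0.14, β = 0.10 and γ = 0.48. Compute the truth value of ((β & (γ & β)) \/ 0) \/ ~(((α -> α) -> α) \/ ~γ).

γ & β = max(0, 0.48 + 0.10 − 1) = max(0, -0.42) = 0.00
β & (γ & β) = max(0, 0.10 + 0.00 − 1) = max(0, -0.90) = 0.00
(β & (γ & β)) \/ 0 = max(0.00, 0.00) = 0.00
α -> α = min(1, 1 − 0.14 + 0.14) = min(1, 1.00) = 1.00
(α -> α) -> α = min(1, 1 − 1.00 + 0.14) = min(1, 0.14) = 0.14
~γ = 1 − 0.48 = 0.52
((α -> α) -> α) \/ ~γ = max(0.14, 0.52) = 0.52
~(((α -> α) -> α) \/ ~γ) = 1 − 0.52 = 0.48
((β & (γ & β)) \/ 0) \/ ~(((α -> α) -> α) \/ ~γ) = max(0.00, 0.48) = 0.48

0.48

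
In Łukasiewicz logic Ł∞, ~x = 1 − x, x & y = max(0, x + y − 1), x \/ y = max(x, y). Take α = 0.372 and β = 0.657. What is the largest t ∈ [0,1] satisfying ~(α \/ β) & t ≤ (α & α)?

0.657

α \/ β = max(0.372, 0.657) = 0.657
~(α \/ β) = 1 − 0.657 = 0.343
So the left factor is ~(α \/ β) = 0.343.
α & α = max(0, 0.372 + 0.372 − 1) = max(0, -0.256) = 0.000
So the right-hand bound is α & α = 0.000.
The residuum of the Łukasiewicz t-norm gives the supremum: min(1, 1 − 0.343 + 0.000).
1 − 0.343 + 0.000 = 0.657, so t = min(1, 0.657) = 0.657.
Check: 0.343 & 0.657 = max(0, 0.000) = 0.000 ≤ 0.000.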